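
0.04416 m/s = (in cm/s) 4.416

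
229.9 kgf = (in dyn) 2.255e+08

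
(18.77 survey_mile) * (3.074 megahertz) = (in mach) 2.727e+08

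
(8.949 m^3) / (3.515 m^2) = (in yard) 2.784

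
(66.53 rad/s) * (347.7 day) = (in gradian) 1.272e+11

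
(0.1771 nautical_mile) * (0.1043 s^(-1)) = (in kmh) 123.2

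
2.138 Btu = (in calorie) 539.1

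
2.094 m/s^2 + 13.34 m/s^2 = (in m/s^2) 15.43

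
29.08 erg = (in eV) 1.815e+13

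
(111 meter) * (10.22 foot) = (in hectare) 0.03458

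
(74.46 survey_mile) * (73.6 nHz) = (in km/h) 0.03175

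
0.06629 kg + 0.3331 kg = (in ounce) 14.09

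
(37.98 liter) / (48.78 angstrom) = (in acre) 1924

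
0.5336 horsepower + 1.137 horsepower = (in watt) 1246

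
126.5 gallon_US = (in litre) 478.9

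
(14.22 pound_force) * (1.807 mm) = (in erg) 1.143e+06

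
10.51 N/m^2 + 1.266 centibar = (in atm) 0.0126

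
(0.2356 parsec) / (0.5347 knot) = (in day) 3.059e+11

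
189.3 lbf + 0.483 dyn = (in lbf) 189.3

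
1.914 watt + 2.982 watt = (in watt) 4.896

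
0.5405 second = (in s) 0.5405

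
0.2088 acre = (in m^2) 845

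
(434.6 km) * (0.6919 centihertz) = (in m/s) 3007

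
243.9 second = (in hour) 0.06775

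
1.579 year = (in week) 82.33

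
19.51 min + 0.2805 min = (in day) 0.01374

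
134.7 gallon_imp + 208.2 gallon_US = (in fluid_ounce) 4.736e+04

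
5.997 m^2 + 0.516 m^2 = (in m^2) 6.513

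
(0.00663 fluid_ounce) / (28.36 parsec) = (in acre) 5.537e-29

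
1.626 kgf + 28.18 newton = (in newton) 44.13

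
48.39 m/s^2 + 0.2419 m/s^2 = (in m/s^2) 48.63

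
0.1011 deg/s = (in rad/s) 0.001765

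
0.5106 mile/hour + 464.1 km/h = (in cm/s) 1.291e+04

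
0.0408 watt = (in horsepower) 5.471e-05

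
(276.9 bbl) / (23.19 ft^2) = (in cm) 2043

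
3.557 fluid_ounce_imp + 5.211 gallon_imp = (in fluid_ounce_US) 804.5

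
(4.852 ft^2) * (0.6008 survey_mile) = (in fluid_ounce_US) 1.474e+07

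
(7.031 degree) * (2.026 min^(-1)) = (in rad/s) 0.004144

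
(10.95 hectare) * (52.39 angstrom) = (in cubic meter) 0.0005737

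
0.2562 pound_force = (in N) 1.14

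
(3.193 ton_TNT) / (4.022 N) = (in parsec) 1.076e-07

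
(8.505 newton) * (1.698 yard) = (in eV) 8.242e+19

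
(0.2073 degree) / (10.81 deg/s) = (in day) 2.22e-07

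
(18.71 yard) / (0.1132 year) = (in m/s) 4.792e-06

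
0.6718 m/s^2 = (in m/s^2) 0.6718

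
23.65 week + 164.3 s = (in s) 1.43e+07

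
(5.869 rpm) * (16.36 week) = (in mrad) 6.081e+09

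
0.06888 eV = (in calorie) 2.638e-21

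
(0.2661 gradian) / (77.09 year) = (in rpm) 1.642e-11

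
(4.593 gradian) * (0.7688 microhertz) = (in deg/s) 3.178e-06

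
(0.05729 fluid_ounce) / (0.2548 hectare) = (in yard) 7.272e-10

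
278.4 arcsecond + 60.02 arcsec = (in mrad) 1.641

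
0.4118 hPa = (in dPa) 411.8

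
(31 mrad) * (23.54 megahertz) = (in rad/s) 7.297e+05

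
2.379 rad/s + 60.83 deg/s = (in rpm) 32.86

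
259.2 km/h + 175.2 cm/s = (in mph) 165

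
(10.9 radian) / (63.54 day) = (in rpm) 1.896e-05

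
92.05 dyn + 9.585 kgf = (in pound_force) 21.13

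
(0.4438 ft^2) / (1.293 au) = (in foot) 6.993e-13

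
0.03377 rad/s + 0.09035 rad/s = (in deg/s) 7.112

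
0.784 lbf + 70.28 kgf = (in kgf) 70.64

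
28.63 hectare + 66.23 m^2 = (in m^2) 2.864e+05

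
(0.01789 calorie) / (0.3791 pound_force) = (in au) 2.967e-13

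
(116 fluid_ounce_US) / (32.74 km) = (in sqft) 1.128e-06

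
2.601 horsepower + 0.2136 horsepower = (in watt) 2099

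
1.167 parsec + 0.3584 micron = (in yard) 3.938e+16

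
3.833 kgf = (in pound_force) 8.45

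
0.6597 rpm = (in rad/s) 0.06908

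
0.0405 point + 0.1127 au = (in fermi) 1.686e+25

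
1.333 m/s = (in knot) 2.591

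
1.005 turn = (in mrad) 6315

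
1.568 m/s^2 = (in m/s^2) 1.568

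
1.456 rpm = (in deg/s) 8.736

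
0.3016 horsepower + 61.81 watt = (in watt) 286.7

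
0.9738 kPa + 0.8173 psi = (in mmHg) 49.57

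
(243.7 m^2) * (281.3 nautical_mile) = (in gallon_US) 3.354e+10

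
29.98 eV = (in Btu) 4.553e-21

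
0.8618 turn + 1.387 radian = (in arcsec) 1.403e+06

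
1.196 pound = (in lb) 1.196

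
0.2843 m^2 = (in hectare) 2.843e-05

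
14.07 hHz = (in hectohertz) 14.07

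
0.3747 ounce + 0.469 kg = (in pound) 1.057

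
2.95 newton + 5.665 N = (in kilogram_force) 0.8785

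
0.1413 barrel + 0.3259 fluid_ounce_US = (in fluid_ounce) 760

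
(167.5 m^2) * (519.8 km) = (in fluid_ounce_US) 2.944e+12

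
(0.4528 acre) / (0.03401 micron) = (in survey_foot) 1.768e+11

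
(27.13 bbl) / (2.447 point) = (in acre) 1.235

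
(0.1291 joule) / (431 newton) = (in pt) 0.8491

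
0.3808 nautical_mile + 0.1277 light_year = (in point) 3.425e+18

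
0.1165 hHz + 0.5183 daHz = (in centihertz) 1683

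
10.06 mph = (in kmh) 16.19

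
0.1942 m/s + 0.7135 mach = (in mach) 0.7141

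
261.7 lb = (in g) 1.187e+05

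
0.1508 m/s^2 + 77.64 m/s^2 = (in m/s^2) 77.79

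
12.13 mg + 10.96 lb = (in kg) 4.971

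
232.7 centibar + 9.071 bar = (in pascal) 1.14e+06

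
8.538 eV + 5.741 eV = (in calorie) 5.468e-19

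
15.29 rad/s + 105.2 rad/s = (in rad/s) 120.5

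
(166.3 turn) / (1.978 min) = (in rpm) 84.07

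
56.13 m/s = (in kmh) 202.1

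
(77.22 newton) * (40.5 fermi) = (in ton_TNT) 7.475e-22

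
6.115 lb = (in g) 2774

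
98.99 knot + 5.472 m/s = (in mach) 0.1656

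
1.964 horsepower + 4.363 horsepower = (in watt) 4718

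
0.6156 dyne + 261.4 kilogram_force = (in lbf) 576.3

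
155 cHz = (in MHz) 1.55e-06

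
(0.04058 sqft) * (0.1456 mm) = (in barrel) 3.453e-06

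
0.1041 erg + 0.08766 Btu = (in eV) 5.773e+20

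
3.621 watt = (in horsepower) 0.004856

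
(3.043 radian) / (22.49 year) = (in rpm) 4.097e-08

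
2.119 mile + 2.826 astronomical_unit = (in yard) 4.623e+11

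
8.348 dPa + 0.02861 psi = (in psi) 0.02873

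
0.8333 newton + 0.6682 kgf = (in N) 7.386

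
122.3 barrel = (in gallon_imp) 4277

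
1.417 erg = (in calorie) 3.387e-08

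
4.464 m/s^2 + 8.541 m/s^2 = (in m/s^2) 13.01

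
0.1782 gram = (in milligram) 178.2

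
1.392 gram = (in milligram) 1392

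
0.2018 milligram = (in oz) 7.118e-06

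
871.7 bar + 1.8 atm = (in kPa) 8.735e+04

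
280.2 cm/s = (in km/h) 10.09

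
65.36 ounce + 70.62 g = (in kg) 1.924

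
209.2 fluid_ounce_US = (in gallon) 1.634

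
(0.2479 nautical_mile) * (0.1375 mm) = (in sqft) 0.6795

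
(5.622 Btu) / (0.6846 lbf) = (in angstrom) 1.948e+13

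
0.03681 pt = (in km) 1.299e-08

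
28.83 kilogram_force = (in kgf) 28.83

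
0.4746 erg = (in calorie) 1.134e-08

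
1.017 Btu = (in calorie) 256.5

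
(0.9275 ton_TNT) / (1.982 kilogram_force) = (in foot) 6.55e+08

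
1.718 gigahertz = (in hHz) 1.718e+07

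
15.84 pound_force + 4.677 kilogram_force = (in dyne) 1.163e+07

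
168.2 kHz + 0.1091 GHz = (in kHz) 1.093e+05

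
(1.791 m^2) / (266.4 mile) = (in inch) 0.0001645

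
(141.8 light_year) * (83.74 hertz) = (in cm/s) 1.123e+22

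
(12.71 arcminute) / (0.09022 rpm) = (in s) 0.3913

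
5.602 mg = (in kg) 5.602e-06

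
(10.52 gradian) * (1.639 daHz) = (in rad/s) 2.708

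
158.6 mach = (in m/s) 5.4e+04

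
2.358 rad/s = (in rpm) 22.52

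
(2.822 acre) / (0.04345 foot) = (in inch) 3.395e+07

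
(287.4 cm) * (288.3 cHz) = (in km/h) 29.83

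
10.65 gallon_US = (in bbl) 0.2536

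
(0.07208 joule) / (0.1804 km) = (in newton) 0.0003996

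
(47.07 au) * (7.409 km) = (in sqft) 5.616e+17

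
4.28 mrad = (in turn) 0.0006812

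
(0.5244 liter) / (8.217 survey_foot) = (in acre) 5.174e-08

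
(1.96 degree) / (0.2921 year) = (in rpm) 3.546e-08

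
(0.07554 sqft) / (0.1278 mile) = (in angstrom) 3.412e+05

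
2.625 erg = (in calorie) 6.274e-08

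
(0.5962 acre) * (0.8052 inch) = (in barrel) 310.4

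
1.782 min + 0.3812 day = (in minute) 550.7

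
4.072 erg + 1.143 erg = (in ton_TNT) 1.246e-16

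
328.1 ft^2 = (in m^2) 30.48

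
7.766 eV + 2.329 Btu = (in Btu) 2.329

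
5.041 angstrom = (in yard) 5.513e-10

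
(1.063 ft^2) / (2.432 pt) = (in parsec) 3.73e-15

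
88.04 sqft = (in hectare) 0.0008179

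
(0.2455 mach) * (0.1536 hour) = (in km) 46.22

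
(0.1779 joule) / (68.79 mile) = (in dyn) 0.1607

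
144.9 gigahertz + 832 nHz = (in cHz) 1.449e+13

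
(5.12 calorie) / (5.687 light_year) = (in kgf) 4.06e-17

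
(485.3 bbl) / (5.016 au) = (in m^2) 1.028e-10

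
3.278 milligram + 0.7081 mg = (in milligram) 3.986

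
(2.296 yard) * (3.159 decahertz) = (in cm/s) 6632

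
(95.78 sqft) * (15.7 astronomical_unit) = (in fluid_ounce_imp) 7.355e+17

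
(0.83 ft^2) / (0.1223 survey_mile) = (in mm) 0.3918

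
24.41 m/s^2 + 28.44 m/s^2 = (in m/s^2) 52.85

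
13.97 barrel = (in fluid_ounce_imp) 7.817e+04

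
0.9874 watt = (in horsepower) 0.001324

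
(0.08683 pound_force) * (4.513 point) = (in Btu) 5.828e-07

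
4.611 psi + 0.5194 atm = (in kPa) 84.42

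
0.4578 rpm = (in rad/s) 0.04794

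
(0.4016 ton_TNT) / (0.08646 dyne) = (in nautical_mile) 1.049e+12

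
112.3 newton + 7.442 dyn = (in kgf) 11.45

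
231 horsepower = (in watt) 1.723e+05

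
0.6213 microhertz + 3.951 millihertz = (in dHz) 0.03952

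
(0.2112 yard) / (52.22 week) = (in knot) 1.189e-08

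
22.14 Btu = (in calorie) 5583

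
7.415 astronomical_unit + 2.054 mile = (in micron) 1.109e+18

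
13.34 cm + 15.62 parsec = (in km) 4.82e+14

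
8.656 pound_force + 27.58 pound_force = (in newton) 161.2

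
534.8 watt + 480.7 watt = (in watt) 1016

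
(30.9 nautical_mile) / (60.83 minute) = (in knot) 30.48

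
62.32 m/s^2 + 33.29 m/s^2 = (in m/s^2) 95.61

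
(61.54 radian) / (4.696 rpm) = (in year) 3.968e-06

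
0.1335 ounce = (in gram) 3.785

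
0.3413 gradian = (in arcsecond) 1106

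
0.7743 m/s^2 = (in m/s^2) 0.7743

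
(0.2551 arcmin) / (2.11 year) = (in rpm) 1.065e-11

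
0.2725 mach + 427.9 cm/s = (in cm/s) 9707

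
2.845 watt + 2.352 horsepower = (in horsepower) 2.356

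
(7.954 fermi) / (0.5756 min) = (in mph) 5.152e-16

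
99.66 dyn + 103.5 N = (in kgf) 10.55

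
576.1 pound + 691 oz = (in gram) 2.809e+05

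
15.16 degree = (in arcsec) 5.458e+04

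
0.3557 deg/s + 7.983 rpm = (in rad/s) 0.8422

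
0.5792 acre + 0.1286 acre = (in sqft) 3.083e+04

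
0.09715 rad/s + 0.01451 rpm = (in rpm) 0.9422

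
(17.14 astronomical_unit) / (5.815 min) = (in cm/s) 7.349e+11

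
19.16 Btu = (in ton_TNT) 4.831e-06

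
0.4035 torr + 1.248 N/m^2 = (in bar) 0.0005504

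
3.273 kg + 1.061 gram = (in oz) 115.5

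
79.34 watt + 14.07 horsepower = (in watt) 1.057e+04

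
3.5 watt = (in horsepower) 0.004694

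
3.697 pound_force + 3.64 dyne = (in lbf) 3.697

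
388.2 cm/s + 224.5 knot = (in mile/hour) 267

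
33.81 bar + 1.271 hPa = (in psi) 490.4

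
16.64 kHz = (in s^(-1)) 1.664e+04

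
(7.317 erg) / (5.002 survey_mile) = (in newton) 9.089e-11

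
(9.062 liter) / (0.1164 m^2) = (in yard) 0.08514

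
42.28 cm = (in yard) 0.4624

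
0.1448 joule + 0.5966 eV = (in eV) 9.038e+17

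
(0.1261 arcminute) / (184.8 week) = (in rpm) 3.134e-12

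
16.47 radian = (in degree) 943.7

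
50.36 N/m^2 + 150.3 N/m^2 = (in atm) 0.00198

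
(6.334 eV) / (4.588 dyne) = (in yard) 2.419e-14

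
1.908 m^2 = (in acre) 0.0004715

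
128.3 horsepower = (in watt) 9.567e+04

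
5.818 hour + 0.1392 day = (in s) 3.297e+04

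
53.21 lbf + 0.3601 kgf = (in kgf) 24.5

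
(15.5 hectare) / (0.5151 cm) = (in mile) 1.87e+04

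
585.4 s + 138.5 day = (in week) 19.79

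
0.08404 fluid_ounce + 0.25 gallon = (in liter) 0.9488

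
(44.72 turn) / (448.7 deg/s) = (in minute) 0.598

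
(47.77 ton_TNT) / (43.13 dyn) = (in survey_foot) 1.52e+15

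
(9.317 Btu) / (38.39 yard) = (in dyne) 2.8e+07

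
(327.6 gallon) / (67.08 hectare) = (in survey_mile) 1.149e-09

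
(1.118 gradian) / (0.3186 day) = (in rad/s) 6.38e-07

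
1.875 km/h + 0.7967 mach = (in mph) 608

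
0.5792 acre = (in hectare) 0.2344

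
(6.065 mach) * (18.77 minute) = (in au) 1.555e-05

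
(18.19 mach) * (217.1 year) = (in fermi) 4.24e+28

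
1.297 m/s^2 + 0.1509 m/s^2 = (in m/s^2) 1.448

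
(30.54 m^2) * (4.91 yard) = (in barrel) 862.4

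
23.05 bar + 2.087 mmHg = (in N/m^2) 2.305e+06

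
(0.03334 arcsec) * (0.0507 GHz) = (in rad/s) 8.195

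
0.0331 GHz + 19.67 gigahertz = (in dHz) 1.97e+11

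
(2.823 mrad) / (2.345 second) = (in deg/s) 0.06897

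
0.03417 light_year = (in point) 9.164e+17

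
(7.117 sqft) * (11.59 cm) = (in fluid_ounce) 2591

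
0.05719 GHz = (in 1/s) 5.719e+07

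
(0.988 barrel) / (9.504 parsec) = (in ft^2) 5.765e-18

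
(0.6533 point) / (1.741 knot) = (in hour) 7.148e-08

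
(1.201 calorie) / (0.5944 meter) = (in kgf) 0.8621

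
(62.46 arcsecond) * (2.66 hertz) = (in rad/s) 0.0008055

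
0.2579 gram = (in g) 0.2579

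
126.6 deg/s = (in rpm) 21.1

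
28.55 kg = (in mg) 2.855e+07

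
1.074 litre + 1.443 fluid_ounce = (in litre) 1.117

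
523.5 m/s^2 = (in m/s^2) 523.5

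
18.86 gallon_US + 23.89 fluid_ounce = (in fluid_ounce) 2438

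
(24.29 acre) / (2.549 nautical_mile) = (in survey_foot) 68.32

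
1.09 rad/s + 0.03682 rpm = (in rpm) 10.45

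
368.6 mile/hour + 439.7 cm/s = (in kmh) 609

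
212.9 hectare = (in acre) 526.1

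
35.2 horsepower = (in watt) 2.625e+04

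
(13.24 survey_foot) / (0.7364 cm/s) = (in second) 548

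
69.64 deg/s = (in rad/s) 1.215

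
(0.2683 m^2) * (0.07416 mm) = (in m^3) 1.99e-05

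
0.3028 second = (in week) 5.007e-07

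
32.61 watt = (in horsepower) 0.04373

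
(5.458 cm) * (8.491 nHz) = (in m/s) 4.634e-10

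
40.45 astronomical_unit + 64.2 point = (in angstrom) 6.051e+22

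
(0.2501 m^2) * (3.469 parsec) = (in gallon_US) 7.072e+18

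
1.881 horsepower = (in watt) 1403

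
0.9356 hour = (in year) 0.0001068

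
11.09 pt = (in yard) 0.004279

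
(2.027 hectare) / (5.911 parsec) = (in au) 7.429e-25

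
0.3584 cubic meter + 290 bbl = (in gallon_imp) 1.022e+04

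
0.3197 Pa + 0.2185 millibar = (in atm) 0.0002188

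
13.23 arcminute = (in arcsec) 793.8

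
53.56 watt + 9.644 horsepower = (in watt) 7245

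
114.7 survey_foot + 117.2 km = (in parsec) 3.799e-12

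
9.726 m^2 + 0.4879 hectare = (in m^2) 4889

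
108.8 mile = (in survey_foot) 5.745e+05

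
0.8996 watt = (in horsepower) 0.001206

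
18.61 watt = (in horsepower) 0.02496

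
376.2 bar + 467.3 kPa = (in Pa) 3.809e+07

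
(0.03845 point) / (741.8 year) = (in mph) 1.297e-15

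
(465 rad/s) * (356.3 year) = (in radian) 5.225e+12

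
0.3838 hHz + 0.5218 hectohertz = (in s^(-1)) 90.56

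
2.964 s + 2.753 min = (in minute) 2.802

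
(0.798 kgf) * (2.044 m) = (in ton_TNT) 3.823e-09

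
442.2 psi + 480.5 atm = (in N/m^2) 5.174e+07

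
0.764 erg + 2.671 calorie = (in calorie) 2.671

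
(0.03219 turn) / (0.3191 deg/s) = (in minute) 0.6053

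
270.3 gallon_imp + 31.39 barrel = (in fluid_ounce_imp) 2.189e+05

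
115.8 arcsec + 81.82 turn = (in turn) 81.82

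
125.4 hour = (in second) 4.514e+05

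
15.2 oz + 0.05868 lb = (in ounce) 16.14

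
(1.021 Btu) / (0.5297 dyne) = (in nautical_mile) 1.098e+05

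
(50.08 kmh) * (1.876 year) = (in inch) 3.24e+10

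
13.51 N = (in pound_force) 3.037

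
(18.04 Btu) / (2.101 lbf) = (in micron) 2.037e+09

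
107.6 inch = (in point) 7747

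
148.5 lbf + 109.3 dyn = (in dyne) 6.606e+07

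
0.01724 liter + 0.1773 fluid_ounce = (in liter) 0.02248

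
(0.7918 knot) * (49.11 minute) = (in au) 8.023e-09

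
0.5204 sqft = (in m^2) 0.04835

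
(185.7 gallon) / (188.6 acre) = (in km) 9.21e-10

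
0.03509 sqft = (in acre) 8.056e-07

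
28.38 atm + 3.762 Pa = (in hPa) 2.876e+04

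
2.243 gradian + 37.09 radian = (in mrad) 3.713e+04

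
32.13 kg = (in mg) 3.213e+07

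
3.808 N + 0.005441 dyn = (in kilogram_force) 0.3883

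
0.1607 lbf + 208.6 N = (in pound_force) 47.06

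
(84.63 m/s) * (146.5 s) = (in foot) 4.068e+04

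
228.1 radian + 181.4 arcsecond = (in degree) 1.307e+04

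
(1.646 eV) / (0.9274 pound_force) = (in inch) 2.517e-18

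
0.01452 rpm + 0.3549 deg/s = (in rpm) 0.07367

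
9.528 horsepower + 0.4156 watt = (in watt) 7105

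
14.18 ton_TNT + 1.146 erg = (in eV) 3.703e+29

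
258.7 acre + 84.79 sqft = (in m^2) 1.047e+06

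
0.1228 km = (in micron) 1.228e+08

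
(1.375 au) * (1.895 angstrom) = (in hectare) 0.003898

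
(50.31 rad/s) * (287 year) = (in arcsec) 9.392e+16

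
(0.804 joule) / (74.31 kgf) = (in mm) 1.103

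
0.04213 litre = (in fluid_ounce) 1.425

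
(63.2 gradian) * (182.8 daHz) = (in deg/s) 1.04e+05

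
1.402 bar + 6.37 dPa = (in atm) 1.384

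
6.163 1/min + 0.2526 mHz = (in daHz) 0.0103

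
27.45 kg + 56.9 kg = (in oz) 2975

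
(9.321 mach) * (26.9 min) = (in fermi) 5.123e+21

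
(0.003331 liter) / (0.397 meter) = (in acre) 2.073e-09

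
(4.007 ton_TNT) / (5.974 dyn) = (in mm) 2.806e+17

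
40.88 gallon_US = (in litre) 154.7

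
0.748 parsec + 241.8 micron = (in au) 1.543e+05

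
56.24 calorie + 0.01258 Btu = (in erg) 2.486e+09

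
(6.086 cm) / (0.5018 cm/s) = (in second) 12.13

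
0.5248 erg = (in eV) 3.276e+11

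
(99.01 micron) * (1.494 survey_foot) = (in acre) 1.114e-08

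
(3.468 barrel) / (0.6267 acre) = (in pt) 0.6163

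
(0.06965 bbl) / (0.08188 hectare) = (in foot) 4.437e-05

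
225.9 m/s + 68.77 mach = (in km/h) 8.511e+04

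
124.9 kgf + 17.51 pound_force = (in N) 1303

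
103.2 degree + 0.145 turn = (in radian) 2.712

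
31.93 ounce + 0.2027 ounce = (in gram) 910.9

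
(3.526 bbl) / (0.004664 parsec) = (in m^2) 3.895e-15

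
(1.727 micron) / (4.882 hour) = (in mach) 2.886e-13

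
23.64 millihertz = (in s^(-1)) 0.02364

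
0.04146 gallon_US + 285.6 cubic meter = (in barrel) 1796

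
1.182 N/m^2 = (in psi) 0.0001714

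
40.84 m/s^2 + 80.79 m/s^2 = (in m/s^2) 121.6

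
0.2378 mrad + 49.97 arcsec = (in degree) 0.02751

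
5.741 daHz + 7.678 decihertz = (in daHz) 5.818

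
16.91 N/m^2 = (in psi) 0.002453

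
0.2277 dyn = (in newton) 2.277e-06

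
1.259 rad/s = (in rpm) 12.02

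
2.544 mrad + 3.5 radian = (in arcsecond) 7.225e+05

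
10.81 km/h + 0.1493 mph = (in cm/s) 307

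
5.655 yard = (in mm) 5171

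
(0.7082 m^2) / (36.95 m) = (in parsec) 6.211e-19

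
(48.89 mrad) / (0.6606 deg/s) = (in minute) 0.07067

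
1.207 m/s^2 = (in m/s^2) 1.207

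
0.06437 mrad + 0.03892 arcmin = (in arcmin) 0.2602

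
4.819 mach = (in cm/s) 1.641e+05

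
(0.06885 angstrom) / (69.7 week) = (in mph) 3.654e-19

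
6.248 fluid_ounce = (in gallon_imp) 0.04064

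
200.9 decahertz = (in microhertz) 2.009e+09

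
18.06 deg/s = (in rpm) 3.01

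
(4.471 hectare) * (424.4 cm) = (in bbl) 1.193e+06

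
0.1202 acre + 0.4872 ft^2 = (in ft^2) 5236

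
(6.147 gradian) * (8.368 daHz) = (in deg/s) 462.9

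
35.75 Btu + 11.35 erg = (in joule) 3.772e+04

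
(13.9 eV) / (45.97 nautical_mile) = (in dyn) 2.616e-18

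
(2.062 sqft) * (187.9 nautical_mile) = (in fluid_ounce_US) 2.254e+09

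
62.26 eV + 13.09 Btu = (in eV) 8.62e+22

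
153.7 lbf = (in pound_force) 153.7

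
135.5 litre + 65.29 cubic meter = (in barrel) 411.5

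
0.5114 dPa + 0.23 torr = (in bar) 0.0003072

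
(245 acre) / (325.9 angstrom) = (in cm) 3.042e+15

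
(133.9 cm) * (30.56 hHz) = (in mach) 12.02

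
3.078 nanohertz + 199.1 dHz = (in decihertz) 199.1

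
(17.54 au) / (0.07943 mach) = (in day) 1.123e+06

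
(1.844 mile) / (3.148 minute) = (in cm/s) 1571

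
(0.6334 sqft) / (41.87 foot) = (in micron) 4611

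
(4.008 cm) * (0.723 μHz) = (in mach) 8.51e-11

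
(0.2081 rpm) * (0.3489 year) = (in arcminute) 8.243e+08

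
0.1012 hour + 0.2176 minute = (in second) 377.4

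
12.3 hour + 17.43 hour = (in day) 1.239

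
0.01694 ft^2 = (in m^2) 0.001574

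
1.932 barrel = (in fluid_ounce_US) 1.039e+04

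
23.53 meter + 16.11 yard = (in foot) 125.5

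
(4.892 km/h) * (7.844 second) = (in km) 0.01066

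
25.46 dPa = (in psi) 0.0003693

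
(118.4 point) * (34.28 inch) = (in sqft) 0.3915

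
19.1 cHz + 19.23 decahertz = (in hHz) 1.925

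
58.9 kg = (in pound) 129.9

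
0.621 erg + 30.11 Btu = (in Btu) 30.11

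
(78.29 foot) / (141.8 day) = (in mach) 5.72e-09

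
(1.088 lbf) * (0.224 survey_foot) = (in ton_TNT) 7.897e-11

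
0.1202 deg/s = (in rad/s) 0.002098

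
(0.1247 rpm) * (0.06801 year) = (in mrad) 2.801e+07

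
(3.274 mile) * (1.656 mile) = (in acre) 3470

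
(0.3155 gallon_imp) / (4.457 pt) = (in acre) 0.0002254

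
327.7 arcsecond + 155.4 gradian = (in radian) 2.443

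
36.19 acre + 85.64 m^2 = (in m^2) 1.465e+05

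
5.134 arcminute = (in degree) 0.08557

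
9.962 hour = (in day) 0.4151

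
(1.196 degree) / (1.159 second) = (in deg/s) 1.032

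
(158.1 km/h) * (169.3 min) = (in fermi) 4.461e+20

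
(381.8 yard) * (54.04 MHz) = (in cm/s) 1.887e+12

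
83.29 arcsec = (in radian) 0.0004038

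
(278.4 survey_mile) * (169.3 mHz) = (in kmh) 2.731e+05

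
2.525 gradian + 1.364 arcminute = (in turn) 0.006376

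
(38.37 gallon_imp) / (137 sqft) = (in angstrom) 1.371e+08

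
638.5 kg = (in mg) 6.385e+08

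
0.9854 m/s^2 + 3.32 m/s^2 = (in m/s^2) 4.305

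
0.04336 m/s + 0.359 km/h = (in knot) 0.2781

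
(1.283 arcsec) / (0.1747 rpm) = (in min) 5.667e-06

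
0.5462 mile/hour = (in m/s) 0.2442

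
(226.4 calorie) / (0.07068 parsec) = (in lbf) 9.764e-14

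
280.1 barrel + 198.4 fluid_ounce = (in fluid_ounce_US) 1.506e+06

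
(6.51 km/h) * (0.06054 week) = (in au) 4.426e-07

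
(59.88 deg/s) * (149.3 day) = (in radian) 1.348e+07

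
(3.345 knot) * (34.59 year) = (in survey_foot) 6.159e+09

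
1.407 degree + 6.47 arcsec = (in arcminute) 84.53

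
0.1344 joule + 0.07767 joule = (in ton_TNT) 5.069e-11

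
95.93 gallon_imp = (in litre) 436.1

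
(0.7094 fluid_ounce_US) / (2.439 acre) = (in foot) 6.973e-09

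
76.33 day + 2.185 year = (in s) 7.55e+07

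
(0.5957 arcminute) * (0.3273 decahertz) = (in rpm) 0.005416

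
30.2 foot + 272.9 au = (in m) 4.083e+13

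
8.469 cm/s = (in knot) 0.1646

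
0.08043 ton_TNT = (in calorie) 8.043e+07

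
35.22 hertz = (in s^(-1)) 35.22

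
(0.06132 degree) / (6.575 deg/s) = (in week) 1.542e-08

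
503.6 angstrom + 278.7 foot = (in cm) 8495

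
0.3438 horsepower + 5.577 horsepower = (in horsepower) 5.921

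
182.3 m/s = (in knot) 354.4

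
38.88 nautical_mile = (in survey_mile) 44.74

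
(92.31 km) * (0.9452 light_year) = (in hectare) 8.255e+16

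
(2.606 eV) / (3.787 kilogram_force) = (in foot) 3.689e-20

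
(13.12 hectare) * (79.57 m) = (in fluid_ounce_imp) 3.674e+11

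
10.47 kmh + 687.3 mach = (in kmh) 8.425e+05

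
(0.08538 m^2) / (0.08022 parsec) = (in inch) 1.358e-15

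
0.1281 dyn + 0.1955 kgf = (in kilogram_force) 0.1955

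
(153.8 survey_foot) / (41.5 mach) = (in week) 5.485e-09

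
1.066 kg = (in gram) 1066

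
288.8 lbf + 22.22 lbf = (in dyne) 1.383e+08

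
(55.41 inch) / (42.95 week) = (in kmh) 1.951e-07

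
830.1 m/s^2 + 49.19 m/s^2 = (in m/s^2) 879.3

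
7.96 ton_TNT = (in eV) 2.079e+29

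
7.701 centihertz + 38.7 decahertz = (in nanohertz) 3.871e+11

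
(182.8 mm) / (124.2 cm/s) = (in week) 2.434e-07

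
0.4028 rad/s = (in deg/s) 23.08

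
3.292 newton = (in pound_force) 0.7401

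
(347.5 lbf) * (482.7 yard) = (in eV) 4.258e+24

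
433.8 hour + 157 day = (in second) 1.513e+07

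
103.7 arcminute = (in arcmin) 103.7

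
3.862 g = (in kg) 0.003862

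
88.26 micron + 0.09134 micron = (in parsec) 2.863e-21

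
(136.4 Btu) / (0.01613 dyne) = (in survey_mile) 5.544e+08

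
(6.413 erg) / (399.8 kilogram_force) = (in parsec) 5.301e-27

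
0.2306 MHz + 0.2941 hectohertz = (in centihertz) 2.306e+07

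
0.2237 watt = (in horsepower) 0.0003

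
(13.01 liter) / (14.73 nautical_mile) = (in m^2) 4.769e-07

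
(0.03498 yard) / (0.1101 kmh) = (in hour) 0.0002905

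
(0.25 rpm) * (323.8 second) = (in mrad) 8477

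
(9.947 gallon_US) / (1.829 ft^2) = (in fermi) 2.216e+14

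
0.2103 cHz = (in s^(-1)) 0.002103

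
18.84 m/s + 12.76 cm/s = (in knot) 36.87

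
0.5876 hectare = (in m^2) 5876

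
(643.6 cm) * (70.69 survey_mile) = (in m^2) 7.322e+05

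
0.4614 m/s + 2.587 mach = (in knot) 1713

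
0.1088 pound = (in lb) 0.1088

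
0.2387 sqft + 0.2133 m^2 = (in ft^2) 2.535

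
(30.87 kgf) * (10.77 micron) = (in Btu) 3.09e-06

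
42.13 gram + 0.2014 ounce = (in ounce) 1.687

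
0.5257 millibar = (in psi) 0.007625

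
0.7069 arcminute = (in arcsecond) 42.41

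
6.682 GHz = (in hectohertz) 6.682e+07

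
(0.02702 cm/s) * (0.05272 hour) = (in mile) 3.187e-05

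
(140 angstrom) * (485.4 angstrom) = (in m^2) 6.796e-16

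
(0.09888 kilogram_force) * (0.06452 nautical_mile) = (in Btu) 0.1098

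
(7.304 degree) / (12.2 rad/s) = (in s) 0.01045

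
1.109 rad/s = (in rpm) 10.59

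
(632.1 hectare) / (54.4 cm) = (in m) 1.162e+07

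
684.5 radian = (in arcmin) 2.353e+06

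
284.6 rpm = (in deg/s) 1708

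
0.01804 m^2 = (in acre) 4.458e-06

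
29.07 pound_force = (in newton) 129.3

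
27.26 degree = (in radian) 0.4758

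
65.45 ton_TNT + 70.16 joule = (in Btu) 2.596e+08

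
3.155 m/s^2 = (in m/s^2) 3.155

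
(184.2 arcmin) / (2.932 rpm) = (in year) 5.534e-09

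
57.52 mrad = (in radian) 0.05752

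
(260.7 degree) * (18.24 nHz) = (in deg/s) 4.755e-06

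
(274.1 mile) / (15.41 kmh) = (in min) 1718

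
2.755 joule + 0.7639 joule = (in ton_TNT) 8.41e-10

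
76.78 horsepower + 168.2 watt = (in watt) 5.742e+04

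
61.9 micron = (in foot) 0.0002031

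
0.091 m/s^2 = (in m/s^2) 0.091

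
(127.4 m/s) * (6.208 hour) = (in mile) 1769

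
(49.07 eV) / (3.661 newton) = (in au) 1.435e-29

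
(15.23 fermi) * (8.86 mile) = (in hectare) 2.172e-14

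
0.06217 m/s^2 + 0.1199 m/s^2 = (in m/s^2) 0.1821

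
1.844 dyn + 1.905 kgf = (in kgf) 1.905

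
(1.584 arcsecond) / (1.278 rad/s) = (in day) 6.955e-11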